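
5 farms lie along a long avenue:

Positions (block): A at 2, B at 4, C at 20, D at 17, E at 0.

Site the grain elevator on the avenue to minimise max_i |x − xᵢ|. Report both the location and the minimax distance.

The 1-center on a line is the midpoint of the two extreme points: leftmost at 0, rightmost at 20.
Optimal location = (0 + 20)/2 = 10; maximum distance = (20 − 0)/2 = 10.

location 10, max distance 10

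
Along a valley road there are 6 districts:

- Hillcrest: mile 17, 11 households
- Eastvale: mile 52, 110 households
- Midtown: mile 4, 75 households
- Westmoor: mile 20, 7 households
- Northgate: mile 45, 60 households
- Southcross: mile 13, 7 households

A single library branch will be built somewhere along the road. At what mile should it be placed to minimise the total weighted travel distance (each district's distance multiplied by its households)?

x = 45

For a sum of weighted absolute distances on a line, the optimum is the weighted median (not the mean). Total weight W = 270; half-weight = 135.
Sort by position and accumulate weight:
  mile 4 (Midtown, w=75) → cum 75
  mile 13 (Southcross, w=7) → cum 82
  mile 17 (Hillcrest, w=11) → cum 93
  mile 20 (Westmoor, w=7) → cum 100
  mile 45 (Northgate, w=60) → cum 160  ≥ 135 → median here
  mile 52 (Eastvale, w=110) → cum 270
Optimal location: mile 45.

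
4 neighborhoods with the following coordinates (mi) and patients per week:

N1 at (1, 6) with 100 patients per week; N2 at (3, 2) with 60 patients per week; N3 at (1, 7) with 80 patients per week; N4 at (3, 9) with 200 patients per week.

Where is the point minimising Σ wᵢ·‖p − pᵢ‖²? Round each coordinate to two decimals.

The minimiser of Σwᵢ‖p−pᵢ‖² is the weighted centroid p* = (Σwᵢpᵢ)/(Σwᵢ).
Σwᵢ = 440.
Σwᵢxᵢ = 100·1 + 60·3 + 80·1 + 200·3 = 960.
Σwᵢyᵢ = 100·6 + 60·2 + 80·7 + 200·9 = 3080.
x* = 960/440 = 2.18, y* = 3080/440 = 7.00.

(2.18, 7.00)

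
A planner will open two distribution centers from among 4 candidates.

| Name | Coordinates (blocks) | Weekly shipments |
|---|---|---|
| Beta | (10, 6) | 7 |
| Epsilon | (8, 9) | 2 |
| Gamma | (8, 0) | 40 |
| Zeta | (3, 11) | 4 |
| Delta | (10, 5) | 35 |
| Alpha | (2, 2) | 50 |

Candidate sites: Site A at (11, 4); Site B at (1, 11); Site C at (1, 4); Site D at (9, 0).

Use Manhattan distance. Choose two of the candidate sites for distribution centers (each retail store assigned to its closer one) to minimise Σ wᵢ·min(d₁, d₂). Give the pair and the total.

{Site C, Site D}, total 505

Evaluate every pair (each demand assigned to the nearer of the two):
  {Site C, Site D}: total = 505
  {Site A, Site C}: total = 573
  {Site A, Site D}: total = 657
  {Site B, Site D}: total = 775
  {Site A, Site B}: total = 895
  {Site B, Site C}: total = 1043
Best pair: {Site C, Site D} with total 505.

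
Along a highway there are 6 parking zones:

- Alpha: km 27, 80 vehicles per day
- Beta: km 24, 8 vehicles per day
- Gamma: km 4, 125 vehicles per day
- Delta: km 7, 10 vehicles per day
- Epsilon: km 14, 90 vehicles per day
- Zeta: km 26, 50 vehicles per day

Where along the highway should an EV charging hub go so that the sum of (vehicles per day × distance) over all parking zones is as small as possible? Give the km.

x = 14

For a sum of weighted absolute distances on a line, the optimum is the weighted median (not the mean). Total weight W = 363; half-weight = 181.5.
Sort by position and accumulate weight:
  km 4 (Gamma, w=125) → cum 125
  km 7 (Delta, w=10) → cum 135
  km 14 (Epsilon, w=90) → cum 225  ≥ 181.5 → median here
  km 24 (Beta, w=8) → cum 233
  km 26 (Zeta, w=50) → cum 283
  km 27 (Alpha, w=80) → cum 363
Optimal location: km 14.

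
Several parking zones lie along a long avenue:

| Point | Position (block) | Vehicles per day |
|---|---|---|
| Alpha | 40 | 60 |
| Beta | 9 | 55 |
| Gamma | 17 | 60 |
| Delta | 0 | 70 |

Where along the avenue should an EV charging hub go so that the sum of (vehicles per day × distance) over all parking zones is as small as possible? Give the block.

For a sum of weighted absolute distances on a line, the optimum is the weighted median (not the mean). Total weight W = 245; half-weight = 122.5.
Sort by position and accumulate weight:
  block 0 (Delta, w=70) → cum 70
  block 9 (Beta, w=55) → cum 125  ≥ 122.5 → median here
  block 17 (Gamma, w=60) → cum 185
  block 40 (Alpha, w=60) → cum 245
Optimal location: block 9.

x = 9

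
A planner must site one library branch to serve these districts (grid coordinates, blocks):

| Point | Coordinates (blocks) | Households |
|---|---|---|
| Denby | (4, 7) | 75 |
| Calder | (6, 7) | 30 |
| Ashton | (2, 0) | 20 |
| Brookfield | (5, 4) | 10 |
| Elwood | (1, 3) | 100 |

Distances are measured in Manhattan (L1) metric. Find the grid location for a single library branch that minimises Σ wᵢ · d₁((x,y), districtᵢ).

(2, 3)

Manhattan distance separates: Σwᵢ(|x−xᵢ|+|y−yᵢ|) = Σwᵢ|x−xᵢ| + Σwᵢ|y−yᵢ|, so x and y are optimised independently as 1-D weighted medians.
Total weight W = 235; half = 117.5.
x-coordinate, sorted with cumulative weight:
  x=1 (Elwood, w=100) cum 100
  x=2 (Ashton, w=20) cum 120  ← median
  x=4 (Denby, w=75) cum 195
  x=5 (Brookfield, w=10) cum 205
  x=6 (Calder, w=30) cum 235
⇒ x* = 2
y-coordinate, sorted with cumulative weight:
  y=0 (Ashton, w=20) cum 20
  y=3 (Elwood, w=100) cum 120  ← median
  y=4 (Brookfield, w=10) cum 130
  y=7 (Denby, w=75) cum 205
  y=7 (Calder, w=30) cum 235
⇒ y* = 3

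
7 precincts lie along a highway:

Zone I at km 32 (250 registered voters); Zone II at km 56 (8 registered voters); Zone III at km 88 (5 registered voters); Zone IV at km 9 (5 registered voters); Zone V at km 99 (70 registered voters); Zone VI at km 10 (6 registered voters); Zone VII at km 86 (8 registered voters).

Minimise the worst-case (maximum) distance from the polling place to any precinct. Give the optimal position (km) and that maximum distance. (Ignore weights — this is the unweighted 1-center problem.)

The 1-center on a line is the midpoint of the two extreme points: leftmost at 9, rightmost at 99.
Optimal location = (9 + 99)/2 = 54; maximum distance = (99 − 9)/2 = 45.

location 54, max distance 45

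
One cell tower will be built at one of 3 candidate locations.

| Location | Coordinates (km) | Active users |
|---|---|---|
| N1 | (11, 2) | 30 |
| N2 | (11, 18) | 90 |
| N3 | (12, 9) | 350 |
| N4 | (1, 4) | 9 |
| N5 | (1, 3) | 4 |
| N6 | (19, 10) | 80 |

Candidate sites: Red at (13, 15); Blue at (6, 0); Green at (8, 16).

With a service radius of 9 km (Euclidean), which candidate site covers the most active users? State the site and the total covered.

Red, covering 520

Coverage radius r = 9 km; a point is covered iff (Δx)²+(Δy)² ≤ 9² = 81.
  Red (13, 15): covers {N2, N3, N6} → 520
  Blue (6, 0): covers {N1, N4, N5} → 43
  Green (8, 16): covers {N2, N3} → 440
Maximum coverage at Red: 520 active users.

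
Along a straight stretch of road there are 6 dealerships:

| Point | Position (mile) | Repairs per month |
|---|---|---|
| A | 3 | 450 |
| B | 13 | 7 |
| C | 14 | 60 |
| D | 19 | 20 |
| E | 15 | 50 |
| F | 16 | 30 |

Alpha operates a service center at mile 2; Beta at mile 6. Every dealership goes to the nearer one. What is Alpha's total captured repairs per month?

The indifferent point is the midpoint (2+6)/2 = 4; dealerships left of it (closer to Alpha at 2) go to Alpha, those right go to Beta.
  A at 3 (w=450) → Alpha
  B at 13 (w=7) → Beta
  C at 14 (w=60) → Beta
  E at 15 (w=50) → Beta
  F at 16 (w=30) → Beta
  D at 19 (w=20) → Beta
Alpha captures 450; Beta captures 167.

450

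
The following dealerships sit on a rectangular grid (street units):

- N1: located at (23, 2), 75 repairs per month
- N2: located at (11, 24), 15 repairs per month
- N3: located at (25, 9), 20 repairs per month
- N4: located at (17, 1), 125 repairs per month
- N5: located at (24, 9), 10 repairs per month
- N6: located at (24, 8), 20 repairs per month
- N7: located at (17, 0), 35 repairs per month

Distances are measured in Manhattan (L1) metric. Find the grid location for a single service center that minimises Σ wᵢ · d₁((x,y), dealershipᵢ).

(17, 1)

Manhattan distance separates: Σwᵢ(|x−xᵢ|+|y−yᵢ|) = Σwᵢ|x−xᵢ| + Σwᵢ|y−yᵢ|, so x and y are optimised independently as 1-D weighted medians.
Total weight W = 300; half = 150.
x-coordinate, sorted with cumulative weight:
  x=11 (N2, w=15) cum 15
  x=17 (N4, w=125) cum 140
  x=17 (N7, w=35) cum 175  ← median
  x=23 (N1, w=75) cum 250
  x=24 (N5, w=10) cum 260
  x=24 (N6, w=20) cum 280
  x=25 (N3, w=20) cum 300
⇒ x* = 17
y-coordinate, sorted with cumulative weight:
  y=0 (N7, w=35) cum 35
  y=1 (N4, w=125) cum 160  ← median
  y=2 (N1, w=75) cum 235
  y=8 (N6, w=20) cum 255
  y=9 (N3, w=20) cum 275
  y=9 (N5, w=10) cum 285
  y=24 (N2, w=15) cum 300
⇒ y* = 1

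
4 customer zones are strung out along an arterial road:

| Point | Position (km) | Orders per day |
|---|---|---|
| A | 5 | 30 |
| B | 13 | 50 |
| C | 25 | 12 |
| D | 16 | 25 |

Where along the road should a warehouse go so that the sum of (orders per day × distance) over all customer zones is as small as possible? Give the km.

x = 13

For a sum of weighted absolute distances on a line, the optimum is the weighted median (not the mean). Total weight W = 117; half-weight = 58.5.
Sort by position and accumulate weight:
  km 5 (A, w=30) → cum 30
  km 13 (B, w=50) → cum 80  ≥ 58.5 → median here
  km 16 (D, w=25) → cum 105
  km 25 (C, w=12) → cum 117
Optimal location: km 13.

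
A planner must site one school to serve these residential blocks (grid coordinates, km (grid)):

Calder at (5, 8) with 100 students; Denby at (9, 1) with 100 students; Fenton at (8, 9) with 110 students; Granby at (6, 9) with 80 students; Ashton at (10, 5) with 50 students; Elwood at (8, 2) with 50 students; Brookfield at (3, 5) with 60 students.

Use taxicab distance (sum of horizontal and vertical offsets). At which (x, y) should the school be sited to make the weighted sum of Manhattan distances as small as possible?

Manhattan distance separates: Σwᵢ(|x−xᵢ|+|y−yᵢ|) = Σwᵢ|x−xᵢ| + Σwᵢ|y−yᵢ|, so x and y are optimised independently as 1-D weighted medians.
Total weight W = 550; half = 275.
x-coordinate, sorted with cumulative weight:
  x=3 (Brookfield, w=60) cum 60
  x=5 (Calder, w=100) cum 160
  x=6 (Granby, w=80) cum 240
  x=8 (Fenton, w=110) cum 350  ← median
  x=8 (Elwood, w=50) cum 400
  x=9 (Denby, w=100) cum 500
  x=10 (Ashton, w=50) cum 550
⇒ x* = 8
y-coordinate, sorted with cumulative weight:
  y=1 (Denby, w=100) cum 100
  y=2 (Elwood, w=50) cum 150
  y=5 (Ashton, w=50) cum 200
  y=5 (Brookfield, w=60) cum 260
  y=8 (Calder, w=100) cum 360  ← median
  y=9 (Fenton, w=110) cum 470
  y=9 (Granby, w=80) cum 550
⇒ y* = 8

(8, 8)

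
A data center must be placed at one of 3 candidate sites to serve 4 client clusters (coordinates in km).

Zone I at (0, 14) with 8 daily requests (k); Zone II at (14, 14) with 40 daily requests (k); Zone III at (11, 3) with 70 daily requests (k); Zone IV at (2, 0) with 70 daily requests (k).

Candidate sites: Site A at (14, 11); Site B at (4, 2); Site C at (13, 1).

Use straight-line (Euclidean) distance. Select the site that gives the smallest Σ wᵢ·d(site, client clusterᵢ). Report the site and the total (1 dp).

Site B, total 1419.0 km

Total weighted distance at each candidate:
  Site A (14, 11): total = 1972.1
  Site B (4, 2): total = 1419.0
  Site C (13, 1): total = 1639.8
Minimum is at Site B with total 1419.0 km.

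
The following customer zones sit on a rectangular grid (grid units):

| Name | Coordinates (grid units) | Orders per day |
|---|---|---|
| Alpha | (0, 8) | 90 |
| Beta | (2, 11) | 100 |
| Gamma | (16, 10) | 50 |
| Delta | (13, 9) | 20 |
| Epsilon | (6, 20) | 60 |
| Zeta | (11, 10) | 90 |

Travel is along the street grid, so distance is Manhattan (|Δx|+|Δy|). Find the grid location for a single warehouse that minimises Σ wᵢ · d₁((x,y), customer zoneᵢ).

Manhattan distance separates: Σwᵢ(|x−xᵢ|+|y−yᵢ|) = Σwᵢ|x−xᵢ| + Σwᵢ|y−yᵢ|, so x and y are optimised independently as 1-D weighted medians.
Total weight W = 410; half = 205.
x-coordinate, sorted with cumulative weight:
  x=0 (Alpha, w=90) cum 90
  x=2 (Beta, w=100) cum 190
  x=6 (Epsilon, w=60) cum 250  ← median
  x=11 (Zeta, w=90) cum 340
  x=13 (Delta, w=20) cum 360
  x=16 (Gamma, w=50) cum 410
⇒ x* = 6
y-coordinate, sorted with cumulative weight:
  y=8 (Alpha, w=90) cum 90
  y=9 (Delta, w=20) cum 110
  y=10 (Gamma, w=50) cum 160
  y=10 (Zeta, w=90) cum 250  ← median
  y=11 (Beta, w=100) cum 350
  y=20 (Epsilon, w=60) cum 410
⇒ y* = 10

(6, 10)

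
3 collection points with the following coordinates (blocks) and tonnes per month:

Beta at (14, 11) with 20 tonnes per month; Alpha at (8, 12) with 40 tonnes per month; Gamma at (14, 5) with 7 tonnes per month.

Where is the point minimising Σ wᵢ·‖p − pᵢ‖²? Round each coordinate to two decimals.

(10.42, 10.97)

The minimiser of Σwᵢ‖p−pᵢ‖² is the weighted centroid p* = (Σwᵢpᵢ)/(Σwᵢ).
Σwᵢ = 67.
Σwᵢxᵢ = 20·14 + 40·8 + 7·14 = 698.
Σwᵢyᵢ = 20·11 + 40·12 + 7·5 = 735.
x* = 698/67 = 10.42, y* = 735/67 = 10.97.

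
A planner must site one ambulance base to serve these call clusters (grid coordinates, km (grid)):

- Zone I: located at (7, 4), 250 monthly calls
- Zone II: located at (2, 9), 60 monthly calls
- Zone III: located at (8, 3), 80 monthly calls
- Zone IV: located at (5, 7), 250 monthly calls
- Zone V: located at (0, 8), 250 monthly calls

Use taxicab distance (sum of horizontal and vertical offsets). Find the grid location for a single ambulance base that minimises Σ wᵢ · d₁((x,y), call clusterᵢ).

(5, 7)

Manhattan distance separates: Σwᵢ(|x−xᵢ|+|y−yᵢ|) = Σwᵢ|x−xᵢ| + Σwᵢ|y−yᵢ|, so x and y are optimised independently as 1-D weighted medians.
Total weight W = 890; half = 445.
x-coordinate, sorted with cumulative weight:
  x=0 (Zone V, w=250) cum 250
  x=2 (Zone II, w=60) cum 310
  x=5 (Zone IV, w=250) cum 560  ← median
  x=7 (Zone I, w=250) cum 810
  x=8 (Zone III, w=80) cum 890
⇒ x* = 5
y-coordinate, sorted with cumulative weight:
  y=3 (Zone III, w=80) cum 80
  y=4 (Zone I, w=250) cum 330
  y=7 (Zone IV, w=250) cum 580  ← median
  y=8 (Zone V, w=250) cum 830
  y=9 (Zone II, w=60) cum 890
⇒ y* = 7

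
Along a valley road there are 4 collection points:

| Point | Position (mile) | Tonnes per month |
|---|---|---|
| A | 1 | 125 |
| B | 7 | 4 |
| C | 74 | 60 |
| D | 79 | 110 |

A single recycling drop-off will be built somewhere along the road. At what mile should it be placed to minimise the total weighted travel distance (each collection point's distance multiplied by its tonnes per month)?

For a sum of weighted absolute distances on a line, the optimum is the weighted median (not the mean). Total weight W = 299; half-weight = 149.5.
Sort by position and accumulate weight:
  mile 1 (A, w=125) → cum 125
  mile 7 (B, w=4) → cum 129
  mile 74 (C, w=60) → cum 189  ≥ 149.5 → median here
  mile 79 (D, w=110) → cum 299
Optimal location: mile 74.

x = 74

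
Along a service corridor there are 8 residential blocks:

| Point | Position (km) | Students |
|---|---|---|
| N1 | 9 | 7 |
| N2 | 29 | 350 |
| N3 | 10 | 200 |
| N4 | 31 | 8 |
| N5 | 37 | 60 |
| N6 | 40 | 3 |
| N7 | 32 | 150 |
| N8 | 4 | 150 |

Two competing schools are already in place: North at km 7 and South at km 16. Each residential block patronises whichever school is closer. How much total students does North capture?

357

The indifferent point is the midpoint (7+16)/2 = 11.5; residential blocks left of it (closer to North at 7) go to North, those right go to South.
  N8 at 4 (w=150) → North
  N1 at 9 (w=7) → North
  N3 at 10 (w=200) → North
  N2 at 29 (w=350) → South
  N4 at 31 (w=8) → South
  N7 at 32 (w=150) → South
  N5 at 37 (w=60) → South
  N6 at 40 (w=3) → South
North captures 357; South captures 571.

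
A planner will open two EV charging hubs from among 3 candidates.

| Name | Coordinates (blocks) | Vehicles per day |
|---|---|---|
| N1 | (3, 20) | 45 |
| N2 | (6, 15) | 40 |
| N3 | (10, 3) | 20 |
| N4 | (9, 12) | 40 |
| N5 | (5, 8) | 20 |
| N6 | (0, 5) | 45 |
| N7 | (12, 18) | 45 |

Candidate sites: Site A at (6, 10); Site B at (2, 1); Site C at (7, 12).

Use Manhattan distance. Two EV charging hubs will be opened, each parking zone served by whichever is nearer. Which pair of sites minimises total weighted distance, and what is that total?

{Site B, Site C}, total 1865

Evaluate every pair (each demand assigned to the nearer of the two):
  {Site B, Site C}: total = 1865
  {Site A, Site C}: total = 2050
  {Site A, Site B}: total = 2145
Best pair: {Site B, Site C} with total 1865.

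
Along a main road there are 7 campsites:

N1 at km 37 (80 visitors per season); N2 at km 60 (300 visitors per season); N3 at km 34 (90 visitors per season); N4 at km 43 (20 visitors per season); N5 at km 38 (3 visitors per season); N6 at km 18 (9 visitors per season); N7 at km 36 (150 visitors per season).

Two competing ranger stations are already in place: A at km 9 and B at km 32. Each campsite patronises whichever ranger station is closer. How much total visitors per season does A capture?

9

The indifferent point is the midpoint (9+32)/2 = 20.5; campsites left of it (closer to A at 9) go to A, those right go to B.
  N6 at 18 (w=9) → A
  N3 at 34 (w=90) → B
  N7 at 36 (w=150) → B
  N1 at 37 (w=80) → B
  N5 at 38 (w=3) → B
  N4 at 43 (w=20) → B
  N2 at 60 (w=300) → B
A captures 9; B captures 643.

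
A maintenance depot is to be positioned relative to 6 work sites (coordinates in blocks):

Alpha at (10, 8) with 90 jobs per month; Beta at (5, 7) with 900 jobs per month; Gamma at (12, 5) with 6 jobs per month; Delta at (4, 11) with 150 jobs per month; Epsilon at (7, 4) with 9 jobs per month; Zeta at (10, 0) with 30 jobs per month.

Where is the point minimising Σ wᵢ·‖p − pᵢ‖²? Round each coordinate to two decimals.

The minimiser of Σwᵢ‖p−pᵢ‖² is the weighted centroid p* = (Σwᵢpᵢ)/(Σwᵢ).
Σwᵢ = 1185.
Σwᵢxᵢ = 90·10 + 900·5 + 6·12 + 150·4 + 9·7 + 30·10 = 6435.
Σwᵢyᵢ = 90·8 + 900·7 + 6·5 + 150·11 + 9·4 + 30·0 = 8736.
x* = 6435/1185 = 5.43, y* = 8736/1185 = 7.37.

(5.43, 7.37)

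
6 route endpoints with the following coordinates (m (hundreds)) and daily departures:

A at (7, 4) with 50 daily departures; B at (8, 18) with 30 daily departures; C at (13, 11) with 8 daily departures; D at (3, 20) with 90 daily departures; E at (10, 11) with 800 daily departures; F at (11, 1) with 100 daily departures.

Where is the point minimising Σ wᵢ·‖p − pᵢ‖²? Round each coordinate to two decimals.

The minimiser of Σwᵢ‖p−pᵢ‖² is the weighted centroid p* = (Σwᵢpᵢ)/(Σwᵢ).
Σwᵢ = 1078.
Σwᵢxᵢ = 50·7 + 30·8 + 8·13 + 90·3 + 800·10 + 100·11 = 10064.
Σwᵢyᵢ = 50·4 + 30·18 + 8·11 + 90·20 + 800·11 + 100·1 = 11528.
x* = 10064/1078 = 9.34, y* = 11528/1078 = 10.69.

(9.34, 10.69)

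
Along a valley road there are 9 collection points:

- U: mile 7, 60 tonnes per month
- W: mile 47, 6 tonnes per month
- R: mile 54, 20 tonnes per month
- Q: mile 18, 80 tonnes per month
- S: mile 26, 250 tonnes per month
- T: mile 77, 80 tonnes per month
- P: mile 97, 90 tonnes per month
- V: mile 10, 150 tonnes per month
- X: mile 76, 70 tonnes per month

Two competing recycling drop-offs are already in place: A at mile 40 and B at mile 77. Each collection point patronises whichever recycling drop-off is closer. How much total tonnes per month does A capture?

The indifferent point is the midpoint (40+77)/2 = 58.5; collection points left of it (closer to A at 40) go to A, those right go to B.
  U at 7 (w=60) → A
  V at 10 (w=150) → A
  Q at 18 (w=80) → A
  S at 26 (w=250) → A
  W at 47 (w=6) → A
  R at 54 (w=20) → A
  X at 76 (w=70) → B
  T at 77 (w=80) → B
  P at 97 (w=90) → B
A captures 566; B captures 240.

566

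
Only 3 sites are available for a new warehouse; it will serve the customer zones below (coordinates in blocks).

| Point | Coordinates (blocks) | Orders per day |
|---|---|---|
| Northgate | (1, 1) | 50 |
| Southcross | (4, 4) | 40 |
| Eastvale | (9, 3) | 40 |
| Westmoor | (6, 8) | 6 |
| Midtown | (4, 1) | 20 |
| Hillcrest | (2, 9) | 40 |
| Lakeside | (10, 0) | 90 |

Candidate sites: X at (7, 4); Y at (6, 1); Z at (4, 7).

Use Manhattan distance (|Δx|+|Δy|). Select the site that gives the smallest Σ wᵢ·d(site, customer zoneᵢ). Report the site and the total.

Y, total 1662 blocks

Total weighted distance at each candidate:
  X (7, 4): total = 1870
  Y (6, 1): total = 1662
  Z (4, 7): total = 2398
Minimum is at Y with total 1662 blocks.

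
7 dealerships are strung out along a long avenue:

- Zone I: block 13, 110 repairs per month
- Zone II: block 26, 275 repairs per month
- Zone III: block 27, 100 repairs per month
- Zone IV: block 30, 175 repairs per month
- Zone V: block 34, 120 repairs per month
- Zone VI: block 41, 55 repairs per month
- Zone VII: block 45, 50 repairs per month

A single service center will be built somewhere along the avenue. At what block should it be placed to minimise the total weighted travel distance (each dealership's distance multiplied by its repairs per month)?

For a sum of weighted absolute distances on a line, the optimum is the weighted median (not the mean). Total weight W = 885; half-weight = 442.5.
Sort by position and accumulate weight:
  block 13 (Zone I, w=110) → cum 110
  block 26 (Zone II, w=275) → cum 385
  block 27 (Zone III, w=100) → cum 485  ≥ 442.5 → median here
  block 30 (Zone IV, w=175) → cum 660
  block 34 (Zone V, w=120) → cum 780
  block 41 (Zone VI, w=55) → cum 835
  block 45 (Zone VII, w=50) → cum 885
Optimal location: block 27.

x = 27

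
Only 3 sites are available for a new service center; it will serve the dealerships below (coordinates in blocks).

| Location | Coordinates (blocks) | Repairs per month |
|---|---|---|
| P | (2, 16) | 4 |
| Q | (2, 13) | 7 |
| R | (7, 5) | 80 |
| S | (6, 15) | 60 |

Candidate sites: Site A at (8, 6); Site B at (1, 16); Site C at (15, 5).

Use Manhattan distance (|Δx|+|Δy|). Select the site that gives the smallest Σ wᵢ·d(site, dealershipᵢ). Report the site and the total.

Site A, total 975 blocks

Total weighted distance at each candidate:
  Site A (8, 6): total = 975
  Site B (1, 16): total = 1752
  Site C (15, 5): total = 2023
Minimum is at Site A with total 975 blocks.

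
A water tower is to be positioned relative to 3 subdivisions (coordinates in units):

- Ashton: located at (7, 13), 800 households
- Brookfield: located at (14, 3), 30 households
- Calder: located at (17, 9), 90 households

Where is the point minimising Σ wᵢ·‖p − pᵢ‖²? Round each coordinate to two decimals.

The minimiser of Σwᵢ‖p−pᵢ‖² is the weighted centroid p* = (Σwᵢpᵢ)/(Σwᵢ).
Σwᵢ = 920.
Σwᵢxᵢ = 800·7 + 30·14 + 90·17 = 7550.
Σwᵢyᵢ = 800·13 + 30·3 + 90·9 = 11300.
x* = 7550/920 = 8.21, y* = 11300/920 = 12.28.

(8.21, 12.28)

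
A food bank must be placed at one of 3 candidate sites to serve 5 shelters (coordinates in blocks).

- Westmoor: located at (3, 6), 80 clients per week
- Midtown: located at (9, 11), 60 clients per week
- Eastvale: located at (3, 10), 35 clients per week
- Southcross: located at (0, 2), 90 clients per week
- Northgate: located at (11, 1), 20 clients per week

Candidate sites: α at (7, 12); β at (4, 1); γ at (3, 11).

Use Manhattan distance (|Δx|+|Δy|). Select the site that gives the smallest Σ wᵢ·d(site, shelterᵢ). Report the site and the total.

Total weighted distance at each candidate:
  α (7, 12): total = 3020
  β (4, 1): total = 2320
  γ (3, 11): total = 2235
Minimum is at γ with total 2235 blocks.

γ, total 2235 blocks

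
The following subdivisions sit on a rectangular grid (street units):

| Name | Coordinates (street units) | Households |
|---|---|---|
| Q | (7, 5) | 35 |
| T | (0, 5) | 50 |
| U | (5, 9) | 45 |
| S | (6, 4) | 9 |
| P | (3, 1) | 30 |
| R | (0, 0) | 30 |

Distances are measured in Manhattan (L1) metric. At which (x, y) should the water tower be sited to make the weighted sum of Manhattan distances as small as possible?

Manhattan distance separates: Σwᵢ(|x−xᵢ|+|y−yᵢ|) = Σwᵢ|x−xᵢ| + Σwᵢ|y−yᵢ|, so x and y are optimised independently as 1-D weighted medians.
Total weight W = 199; half = 99.5.
x-coordinate, sorted with cumulative weight:
  x=0 (T, w=50) cum 50
  x=0 (R, w=30) cum 80
  x=3 (P, w=30) cum 110  ← median
  x=5 (U, w=45) cum 155
  x=6 (S, w=9) cum 164
  x=7 (Q, w=35) cum 199
⇒ x* = 3
y-coordinate, sorted with cumulative weight:
  y=0 (R, w=30) cum 30
  y=1 (P, w=30) cum 60
  y=4 (S, w=9) cum 69
  y=5 (Q, w=35) cum 104  ← median
  y=5 (T, w=50) cum 154
  y=9 (U, w=45) cum 199
⇒ y* = 5

(3, 5)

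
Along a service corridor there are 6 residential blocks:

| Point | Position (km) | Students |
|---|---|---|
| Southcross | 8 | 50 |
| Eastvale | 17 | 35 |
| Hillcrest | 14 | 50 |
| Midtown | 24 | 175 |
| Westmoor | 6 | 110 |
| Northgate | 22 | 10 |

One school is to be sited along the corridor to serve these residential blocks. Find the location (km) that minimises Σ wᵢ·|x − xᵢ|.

x = 17

For a sum of weighted absolute distances on a line, the optimum is the weighted median (not the mean). Total weight W = 430; half-weight = 215.
Sort by position and accumulate weight:
  km 6 (Westmoor, w=110) → cum 110
  km 8 (Southcross, w=50) → cum 160
  km 14 (Hillcrest, w=50) → cum 210
  km 17 (Eastvale, w=35) → cum 245  ≥ 215 → median here
  km 22 (Northgate, w=10) → cum 255
  km 24 (Midtown, w=175) → cum 430
Optimal location: km 17.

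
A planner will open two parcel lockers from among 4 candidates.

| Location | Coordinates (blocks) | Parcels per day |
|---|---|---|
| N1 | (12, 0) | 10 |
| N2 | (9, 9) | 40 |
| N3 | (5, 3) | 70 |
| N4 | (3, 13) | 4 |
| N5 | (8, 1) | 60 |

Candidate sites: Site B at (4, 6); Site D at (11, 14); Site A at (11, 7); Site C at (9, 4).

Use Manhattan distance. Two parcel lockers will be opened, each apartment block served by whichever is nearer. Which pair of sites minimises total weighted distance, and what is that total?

Evaluate every pair (each demand assigned to the nearer of the two):
  {Site B, Site C}: total = 822
  {Site A, Site C}: total = 876
  {Site D, Site C}: total = 896
  {Site B, Site A}: total = 1092
  {Site B, Site D}: total = 1272
  {Site D, Site A}: total = 1516
Best pair: {Site B, Site C} with total 822.

{Site B, Site C}, total 822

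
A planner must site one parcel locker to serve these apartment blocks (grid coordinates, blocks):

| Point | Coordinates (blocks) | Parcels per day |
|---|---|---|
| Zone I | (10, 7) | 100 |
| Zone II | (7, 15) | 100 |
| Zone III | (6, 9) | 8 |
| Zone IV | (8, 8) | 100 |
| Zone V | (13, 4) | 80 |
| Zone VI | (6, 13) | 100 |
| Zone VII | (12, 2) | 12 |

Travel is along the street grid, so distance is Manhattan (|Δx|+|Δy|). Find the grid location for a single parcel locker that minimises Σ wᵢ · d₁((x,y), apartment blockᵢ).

(8, 8)

Manhattan distance separates: Σwᵢ(|x−xᵢ|+|y−yᵢ|) = Σwᵢ|x−xᵢ| + Σwᵢ|y−yᵢ|, so x and y are optimised independently as 1-D weighted medians.
Total weight W = 500; half = 250.
x-coordinate, sorted with cumulative weight:
  x=6 (Zone III, w=8) cum 8
  x=6 (Zone VI, w=100) cum 108
  x=7 (Zone II, w=100) cum 208
  x=8 (Zone IV, w=100) cum 308  ← median
  x=10 (Zone I, w=100) cum 408
  x=12 (Zone VII, w=12) cum 420
  x=13 (Zone V, w=80) cum 500
⇒ x* = 8
y-coordinate, sorted with cumulative weight:
  y=2 (Zone VII, w=12) cum 12
  y=4 (Zone V, w=80) cum 92
  y=7 (Zone I, w=100) cum 192
  y=8 (Zone IV, w=100) cum 292  ← median
  y=9 (Zone III, w=8) cum 300
  y=13 (Zone VI, w=100) cum 400
  y=15 (Zone II, w=100) cum 500
⇒ y* = 8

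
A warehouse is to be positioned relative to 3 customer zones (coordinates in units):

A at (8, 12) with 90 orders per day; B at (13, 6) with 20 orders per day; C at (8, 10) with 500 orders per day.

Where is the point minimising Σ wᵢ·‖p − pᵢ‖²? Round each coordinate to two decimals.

The minimiser of Σwᵢ‖p−pᵢ‖² is the weighted centroid p* = (Σwᵢpᵢ)/(Σwᵢ).
Σwᵢ = 610.
Σwᵢxᵢ = 90·8 + 20·13 + 500·8 = 4980.
Σwᵢyᵢ = 90·12 + 20·6 + 500·10 = 6200.
x* = 4980/610 = 8.16, y* = 6200/610 = 10.16.

(8.16, 10.16)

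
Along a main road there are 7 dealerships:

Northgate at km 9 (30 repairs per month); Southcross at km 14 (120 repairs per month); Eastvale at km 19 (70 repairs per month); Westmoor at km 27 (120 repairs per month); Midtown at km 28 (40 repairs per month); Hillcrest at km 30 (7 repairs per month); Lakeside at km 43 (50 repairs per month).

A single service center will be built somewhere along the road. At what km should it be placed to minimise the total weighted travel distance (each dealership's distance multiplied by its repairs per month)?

x = 19

For a sum of weighted absolute distances on a line, the optimum is the weighted median (not the mean). Total weight W = 437; half-weight = 218.5.
Sort by position and accumulate weight:
  km 9 (Northgate, w=30) → cum 30
  km 14 (Southcross, w=120) → cum 150
  km 19 (Eastvale, w=70) → cum 220  ≥ 218.5 → median here
  km 27 (Westmoor, w=120) → cum 340
  km 28 (Midtown, w=40) → cum 380
  km 30 (Hillcrest, w=7) → cum 387
  km 43 (Lakeside, w=50) → cum 437
Optimal location: km 19.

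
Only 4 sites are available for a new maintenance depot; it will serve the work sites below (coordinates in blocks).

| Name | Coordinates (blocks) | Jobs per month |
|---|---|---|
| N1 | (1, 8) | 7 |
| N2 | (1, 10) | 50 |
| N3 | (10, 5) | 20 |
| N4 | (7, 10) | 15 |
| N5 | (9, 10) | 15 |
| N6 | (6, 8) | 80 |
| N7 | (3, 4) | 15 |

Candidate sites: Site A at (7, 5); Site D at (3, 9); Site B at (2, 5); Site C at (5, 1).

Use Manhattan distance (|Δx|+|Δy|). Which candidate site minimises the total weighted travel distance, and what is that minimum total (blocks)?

Total weighted distance at each candidate:
  Site A (7, 5): total = 1248
  Site D (3, 9): total = 966
  Site B (2, 5): total = 1408
  Site C (5, 1): total = 1982
Minimum is at Site D with total 966 blocks.

Site D, total 966 blocks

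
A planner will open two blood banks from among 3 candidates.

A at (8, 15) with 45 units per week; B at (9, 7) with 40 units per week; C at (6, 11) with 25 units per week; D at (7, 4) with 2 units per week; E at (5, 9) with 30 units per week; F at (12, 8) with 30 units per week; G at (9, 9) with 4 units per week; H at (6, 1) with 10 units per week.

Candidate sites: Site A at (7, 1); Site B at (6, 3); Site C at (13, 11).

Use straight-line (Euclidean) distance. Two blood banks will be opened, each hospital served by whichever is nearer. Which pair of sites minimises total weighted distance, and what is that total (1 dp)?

Evaluate every pair (each demand assigned to the nearer of the two):
  {Site B, Site C}: total = 981.2
  {Site A, Site C}: total = 1065.6
  {Site A, Site B}: total = 1403.9
Best pair: {Site B, Site C} with total 981.2.

{Site B, Site C}, total 981.2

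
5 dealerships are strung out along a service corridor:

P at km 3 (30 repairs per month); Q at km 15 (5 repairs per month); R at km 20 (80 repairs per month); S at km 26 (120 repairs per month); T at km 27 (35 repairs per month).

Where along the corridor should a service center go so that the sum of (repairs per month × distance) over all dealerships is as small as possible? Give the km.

For a sum of weighted absolute distances on a line, the optimum is the weighted median (not the mean). Total weight W = 270; half-weight = 135.
Sort by position and accumulate weight:
  km 3 (P, w=30) → cum 30
  km 15 (Q, w=5) → cum 35
  km 20 (R, w=80) → cum 115
  km 26 (S, w=120) → cum 235  ≥ 135 → median here
  km 27 (T, w=35) → cum 270
Optimal location: km 26.

x = 26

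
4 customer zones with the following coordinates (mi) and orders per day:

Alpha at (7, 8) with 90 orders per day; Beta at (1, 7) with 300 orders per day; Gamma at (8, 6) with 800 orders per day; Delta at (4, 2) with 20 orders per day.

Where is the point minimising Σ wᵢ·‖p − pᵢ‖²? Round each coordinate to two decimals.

The minimiser of Σwᵢ‖p−pᵢ‖² is the weighted centroid p* = (Σwᵢpᵢ)/(Σwᵢ).
Σwᵢ = 1210.
Σwᵢxᵢ = 90·7 + 300·1 + 800·8 + 20·4 = 7410.
Σwᵢyᵢ = 90·8 + 300·7 + 800·6 + 20·2 = 7660.
x* = 7410/1210 = 6.12, y* = 7660/1210 = 6.33.

(6.12, 6.33)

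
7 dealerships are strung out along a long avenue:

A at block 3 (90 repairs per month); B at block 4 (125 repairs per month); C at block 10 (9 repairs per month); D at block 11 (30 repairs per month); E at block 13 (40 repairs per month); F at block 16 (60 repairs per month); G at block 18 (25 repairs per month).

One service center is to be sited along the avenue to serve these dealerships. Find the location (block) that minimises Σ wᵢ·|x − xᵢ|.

For a sum of weighted absolute distances on a line, the optimum is the weighted median (not the mean). Total weight W = 379; half-weight = 189.5.
Sort by position and accumulate weight:
  block 3 (A, w=90) → cum 90
  block 4 (B, w=125) → cum 215  ≥ 189.5 → median here
  block 10 (C, w=9) → cum 224
  block 11 (D, w=30) → cum 254
  block 13 (E, w=40) → cum 294
  block 16 (F, w=60) → cum 354
  block 18 (G, w=25) → cum 379
Optimal location: block 4.

x = 4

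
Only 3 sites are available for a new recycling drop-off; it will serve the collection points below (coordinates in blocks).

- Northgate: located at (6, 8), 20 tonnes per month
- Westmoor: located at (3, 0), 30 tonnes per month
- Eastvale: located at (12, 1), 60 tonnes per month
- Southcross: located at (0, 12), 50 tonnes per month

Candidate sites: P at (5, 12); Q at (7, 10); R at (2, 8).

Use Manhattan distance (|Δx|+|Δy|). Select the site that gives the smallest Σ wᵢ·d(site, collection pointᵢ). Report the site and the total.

Total weighted distance at each candidate:
  P (5, 12): total = 1850
  Q (7, 10): total = 1770
  R (2, 8): total = 1670
Minimum is at R with total 1670 blocks.

R, total 1670 blocks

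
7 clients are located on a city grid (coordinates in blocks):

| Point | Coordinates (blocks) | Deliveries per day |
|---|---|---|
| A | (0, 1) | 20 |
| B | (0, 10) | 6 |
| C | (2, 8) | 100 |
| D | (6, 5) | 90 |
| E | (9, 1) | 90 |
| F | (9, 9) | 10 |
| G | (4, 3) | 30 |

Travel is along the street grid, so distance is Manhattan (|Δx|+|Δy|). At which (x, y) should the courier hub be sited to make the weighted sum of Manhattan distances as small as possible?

(6, 5)

Manhattan distance separates: Σwᵢ(|x−xᵢ|+|y−yᵢ|) = Σwᵢ|x−xᵢ| + Σwᵢ|y−yᵢ|, so x and y are optimised independently as 1-D weighted medians.
Total weight W = 346; half = 173.
x-coordinate, sorted with cumulative weight:
  x=0 (A, w=20) cum 20
  x=0 (B, w=6) cum 26
  x=2 (C, w=100) cum 126
  x=4 (G, w=30) cum 156
  x=6 (D, w=90) cum 246  ← median
  x=9 (E, w=90) cum 336
  x=9 (F, w=10) cum 346
⇒ x* = 6
y-coordinate, sorted with cumulative weight:
  y=1 (A, w=20) cum 20
  y=1 (E, w=90) cum 110
  y=3 (G, w=30) cum 140
  y=5 (D, w=90) cum 230  ← median
  y=8 (C, w=100) cum 330
  y=9 (F, w=10) cum 340
  y=10 (B, w=6) cum 346
⇒ y* = 5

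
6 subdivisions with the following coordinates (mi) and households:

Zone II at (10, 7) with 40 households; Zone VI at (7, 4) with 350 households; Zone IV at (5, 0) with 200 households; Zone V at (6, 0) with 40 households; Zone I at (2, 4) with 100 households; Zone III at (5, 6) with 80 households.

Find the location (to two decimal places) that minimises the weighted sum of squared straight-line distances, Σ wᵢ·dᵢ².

The minimiser of Σwᵢ‖p−pᵢ‖² is the weighted centroid p* = (Σwᵢpᵢ)/(Σwᵢ).
Σwᵢ = 810.
Σwᵢxᵢ = 40·10 + 350·7 + 200·5 + 40·6 + 100·2 + 80·5 = 4690.
Σwᵢyᵢ = 40·7 + 350·4 + 200·0 + 40·0 + 100·4 + 80·6 = 2560.
x* = 4690/810 = 5.79, y* = 2560/810 = 3.16.

(5.79, 3.16)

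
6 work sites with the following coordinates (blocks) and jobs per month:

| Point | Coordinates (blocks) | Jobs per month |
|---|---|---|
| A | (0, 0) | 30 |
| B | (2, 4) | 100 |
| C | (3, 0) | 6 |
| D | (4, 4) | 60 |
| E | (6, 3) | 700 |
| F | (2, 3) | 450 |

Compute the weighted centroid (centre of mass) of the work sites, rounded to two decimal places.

(4.13, 3.04)

The minimiser of Σwᵢ‖p−pᵢ‖² is the weighted centroid p* = (Σwᵢpᵢ)/(Σwᵢ).
Σwᵢ = 1346.
Σwᵢxᵢ = 30·0 + 100·2 + 6·3 + 60·4 + 700·6 + 450·2 = 5558.
Σwᵢyᵢ = 30·0 + 100·4 + 6·0 + 60·4 + 700·3 + 450·3 = 4090.
x* = 5558/1346 = 4.13, y* = 4090/1346 = 3.04.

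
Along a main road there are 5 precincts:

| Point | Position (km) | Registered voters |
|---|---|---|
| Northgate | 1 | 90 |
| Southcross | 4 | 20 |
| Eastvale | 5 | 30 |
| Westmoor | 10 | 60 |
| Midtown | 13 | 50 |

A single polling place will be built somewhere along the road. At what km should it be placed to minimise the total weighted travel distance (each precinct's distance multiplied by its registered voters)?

x = 5

For a sum of weighted absolute distances on a line, the optimum is the weighted median (not the mean). Total weight W = 250; half-weight = 125.
Sort by position and accumulate weight:
  km 1 (Northgate, w=90) → cum 90
  km 4 (Southcross, w=20) → cum 110
  km 5 (Eastvale, w=30) → cum 140  ≥ 125 → median here
  km 10 (Westmoor, w=60) → cum 200
  km 13 (Midtown, w=50) → cum 250
Optimal location: km 5.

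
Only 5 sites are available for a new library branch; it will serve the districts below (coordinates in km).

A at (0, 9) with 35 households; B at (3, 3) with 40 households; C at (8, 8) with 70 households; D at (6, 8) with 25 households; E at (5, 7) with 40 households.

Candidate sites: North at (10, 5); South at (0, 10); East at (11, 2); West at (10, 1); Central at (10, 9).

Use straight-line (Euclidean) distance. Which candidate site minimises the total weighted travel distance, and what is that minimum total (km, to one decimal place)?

Central, total 1193.8 km

Total weighted distance at each candidate:
  North (10, 5): total = 1261.0
  South (0, 10): total = 1308.2
  East (11, 2): total = 1756.1
  West (10, 1): total = 1763.0
  Central (10, 9): total = 1193.8
Minimum is at Central with total 1193.8 km.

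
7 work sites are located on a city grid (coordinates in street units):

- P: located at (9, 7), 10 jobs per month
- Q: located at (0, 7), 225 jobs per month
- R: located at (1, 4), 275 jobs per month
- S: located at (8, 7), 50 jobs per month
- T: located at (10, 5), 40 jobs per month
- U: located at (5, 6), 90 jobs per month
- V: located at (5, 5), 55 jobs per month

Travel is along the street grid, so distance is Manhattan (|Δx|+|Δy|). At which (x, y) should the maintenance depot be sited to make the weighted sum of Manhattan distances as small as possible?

Manhattan distance separates: Σwᵢ(|x−xᵢ|+|y−yᵢ|) = Σwᵢ|x−xᵢ| + Σwᵢ|y−yᵢ|, so x and y are optimised independently as 1-D weighted medians.
Total weight W = 745; half = 372.5.
x-coordinate, sorted with cumulative weight:
  x=0 (Q, w=225) cum 225
  x=1 (R, w=275) cum 500  ← median
  x=5 (U, w=90) cum 590
  x=5 (V, w=55) cum 645
  x=8 (S, w=50) cum 695
  x=9 (P, w=10) cum 705
  x=10 (T, w=40) cum 745
⇒ x* = 1
y-coordinate, sorted with cumulative weight:
  y=4 (R, w=275) cum 275
  y=5 (T, w=40) cum 315
  y=5 (V, w=55) cum 370
  y=6 (U, w=90) cum 460  ← median
  y=7 (P, w=10) cum 470
  y=7 (Q, w=225) cum 695
  y=7 (S, w=50) cum 745
⇒ y* = 6

(1, 6)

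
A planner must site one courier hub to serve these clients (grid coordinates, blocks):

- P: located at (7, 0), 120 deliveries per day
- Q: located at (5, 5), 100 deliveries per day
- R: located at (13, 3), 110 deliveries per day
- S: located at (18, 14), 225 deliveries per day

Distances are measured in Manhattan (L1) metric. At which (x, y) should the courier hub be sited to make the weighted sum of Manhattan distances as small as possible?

(13, 5)

Manhattan distance separates: Σwᵢ(|x−xᵢ|+|y−yᵢ|) = Σwᵢ|x−xᵢ| + Σwᵢ|y−yᵢ|, so x and y are optimised independently as 1-D weighted medians.
Total weight W = 555; half = 277.5.
x-coordinate, sorted with cumulative weight:
  x=5 (Q, w=100) cum 100
  x=7 (P, w=120) cum 220
  x=13 (R, w=110) cum 330  ← median
  x=18 (S, w=225) cum 555
⇒ x* = 13
y-coordinate, sorted with cumulative weight:
  y=0 (P, w=120) cum 120
  y=3 (R, w=110) cum 230
  y=5 (Q, w=100) cum 330  ← median
  y=14 (S, w=225) cum 555
⇒ y* = 5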